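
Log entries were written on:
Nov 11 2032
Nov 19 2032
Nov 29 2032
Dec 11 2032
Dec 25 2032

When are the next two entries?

The spacing grows by 2 each time: 8, 10, 12, 14 days.
Next gap: 16 days. Dec 25 2032 + 16 days = Jan 10 2033.
Next gap: 18 days. Jan 10 2033 + 18 days = Jan 28 2033.

Jan 10 2033, Jan 28 2033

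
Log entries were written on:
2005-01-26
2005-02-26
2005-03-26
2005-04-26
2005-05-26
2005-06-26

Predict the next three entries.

2005-07-26, 2005-08-26, 2005-09-26

Gaps: 31, 28, 31, 30, 31 days — not constant. Every event is on the 26th of the month.
Pattern: the 26th of each month.
Next: July 2005 → 2005-07-26.
Next: August 2005 → 2005-08-26.
September 2005: 2005-09-26.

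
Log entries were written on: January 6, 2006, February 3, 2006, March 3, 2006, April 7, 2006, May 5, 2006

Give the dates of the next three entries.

June 2, 2006; July 7, 2006; August 4, 2006

All dates are Fridays, 28, 28, 35, 28 days apart.
Specifically, the 1st Friday of each month.
1st Friday of June 2006: June 2, 2006.
July 2006 — 1st Friday is July 7, 2006.
1st Friday of August 2006: August 4, 2006.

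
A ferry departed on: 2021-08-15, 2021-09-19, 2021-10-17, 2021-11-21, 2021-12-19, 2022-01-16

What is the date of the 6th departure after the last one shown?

2022-07-17

All dates are Sundays, 35, 28, 35, 28, 28 days apart.
Specifically, the 3rd Sunday of each month.
February 2022 — 3rd Sunday is 2022-02-20.
March 2022 — 3rd Sunday is 2022-03-20.
April 2022 — 3rd Sunday is 2022-04-17.
3rd Sunday of May 2022: 2022-05-15.
3rd Sunday of June 2022: 2022-06-19.
3rd Sunday of July 2022: 2022-07-17.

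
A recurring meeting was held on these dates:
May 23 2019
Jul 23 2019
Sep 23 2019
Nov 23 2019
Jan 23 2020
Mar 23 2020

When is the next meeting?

May 23 2020

Gaps: 61, 62, 61, 61, 60 days — not constant. Every event is on the 23rd of the month.
Pattern: the 23rd of every 2 months.
May 2020: May 23 2020.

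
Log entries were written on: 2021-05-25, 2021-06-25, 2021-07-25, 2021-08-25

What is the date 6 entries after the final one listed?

2022-02-25

Gaps: 31, 30, 31 days — not constant. Every event is on the 25th of the month.
Pattern: the 25th of each month.
September 2021: 2021-09-25.
Next: October 2021 → 2021-10-25.
November 2021: 2021-11-25.
December 2021: 2021-12-25.
Next: January 2022 → 2022-01-25.
February 2022: 2022-02-25.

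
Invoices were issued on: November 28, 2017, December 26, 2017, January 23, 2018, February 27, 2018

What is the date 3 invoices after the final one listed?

All dates are Tuesdays, 28, 28, 35 days apart.
Specifically, the 4th Tuesday of each month.
4th Tuesday of March 2018: March 27, 2018.
4th Tuesday of April 2018: April 24, 2018.
May 2018 — 4th Tuesday is May 22, 2018.

May 22, 2018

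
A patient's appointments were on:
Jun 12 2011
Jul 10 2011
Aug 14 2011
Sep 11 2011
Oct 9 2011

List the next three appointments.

Nov 13 2011, Dec 11 2011, Jan 8 2012

All dates are Sundays, 28, 35, 28, 28 days apart.
Specifically, the 2nd Sunday of each month.
November 2011 — 2nd Sunday is Nov 13 2011.
December 2011 — 2nd Sunday is Dec 11 2011.
2nd Sunday of January 2012: Jan 8 2012.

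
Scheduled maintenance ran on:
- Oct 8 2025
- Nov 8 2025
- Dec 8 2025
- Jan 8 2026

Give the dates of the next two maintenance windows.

Gaps: 31, 30, 31 days — not constant. Every event is on the 8th of the month.
Pattern: the 8th of each month.
February 2026: Feb 8 2026.
Next: March 2026 → Mar 8 2026.

Feb 8 2026, Mar 8 2026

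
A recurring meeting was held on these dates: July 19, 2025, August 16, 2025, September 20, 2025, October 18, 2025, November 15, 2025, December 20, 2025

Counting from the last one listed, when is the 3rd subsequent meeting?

These are Saturdays at 28- or 35-day spacing (28, 35, 28, 28, 35).
The pattern: 3rd Saturday of the month.
January 2026 — 3rd Saturday is January 17, 2026.
February 2026 — 3rd Saturday is February 21, 2026.
3rd Saturday of March 2026: March 21, 2026.

March 21, 2026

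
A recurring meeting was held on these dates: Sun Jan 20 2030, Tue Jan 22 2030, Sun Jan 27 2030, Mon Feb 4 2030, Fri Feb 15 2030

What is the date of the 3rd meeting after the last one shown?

The spacing grows by 3 each time: 2, 5, 8, 11 days.
Next gap: 14 days. Fri Feb 15 2030 + 14 days = Fri Mar 1 2030.
Next gap: 17 days. Fri Mar 1 2030 + 17 days = Mon Mar 18 2030.
Next gap: 20 days. Mon Mar 18 2030 + 20 days = Sun Apr 7 2030.

Sun Apr 7 2030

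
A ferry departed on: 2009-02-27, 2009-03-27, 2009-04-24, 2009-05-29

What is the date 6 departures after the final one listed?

2009-11-27

Every date is a Friday; gaps 28, 28, 35 days.
Each is the last Friday of its month (at least one falls on the 29th or later, ruling out '4th Friday').
June 2009 ends with Friday 2009-06-26.
Last Friday of July 2009: 2009-07-31.
Last Friday of August 2009: 2009-08-28.
Last Friday of September 2009: 2009-09-25.
October 2009 ends with Friday 2009-10-30.
November 2009 ends with Friday 2009-11-27.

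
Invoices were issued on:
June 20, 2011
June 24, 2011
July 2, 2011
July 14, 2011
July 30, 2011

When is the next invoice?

The spacing grows by 4 each time: 4, 8, 12, 16 days.
Next gap: 20 days. July 30, 2011 + 20 days = August 19, 2011.

August 19, 2011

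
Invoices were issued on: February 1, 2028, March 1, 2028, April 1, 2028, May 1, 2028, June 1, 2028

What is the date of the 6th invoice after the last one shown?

December 1, 2028

Each date is the 1st; the gaps (29, 31, 30, 31) track the month lengths.
The rule is the 1st of each month.
July 2028: July 1, 2028.
August 2028: August 1, 2028.
Next: September 2028 → September 1, 2028.
Next: October 2028 → October 1, 2028.
November 2028: November 1, 2028.
Next: December 2028 → December 1, 2028.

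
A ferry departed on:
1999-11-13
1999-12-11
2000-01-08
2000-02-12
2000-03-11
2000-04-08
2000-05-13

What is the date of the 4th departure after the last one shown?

These are Saturdays at 28- or 35-day spacing (28, 28, 35, 28, 28, 35).
The pattern: 2nd Saturday of the month.
June 2000 — 2nd Saturday is 2000-06-10.
July 2000 — 2nd Saturday is 2000-07-08.
August 2000 — 2nd Saturday is 2000-08-12.
September 2000 — 2nd Saturday is 2000-09-09.

2000-09-09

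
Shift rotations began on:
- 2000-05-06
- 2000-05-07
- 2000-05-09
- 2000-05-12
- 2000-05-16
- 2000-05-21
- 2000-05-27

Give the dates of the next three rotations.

Gaps: 1, 2, 3, 4, 5, 6 days — each gap is 1 larger than the previous one.
Next gap: 7 days. 2000-05-27 + 7 days = 2000-06-03.
Next gap: 8 days. 2000-06-03 + 8 days = 2000-06-11.
Next gap: 9 days. 2000-06-11 + 9 days = 2000-06-20.

2000-06-03, 2000-06-11, 2000-06-20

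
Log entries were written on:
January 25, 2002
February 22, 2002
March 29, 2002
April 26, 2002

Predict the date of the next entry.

All Fridays; the gaps (28, 35, 28) vary with month length.
This is the last Friday of each month.
May 2002 ends with Friday May 31, 2002.

May 31, 2002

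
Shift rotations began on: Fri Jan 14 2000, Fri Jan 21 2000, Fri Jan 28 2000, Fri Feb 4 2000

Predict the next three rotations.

The spacing is 7, 7, 7 days — always 7 days.
Fri Feb 4 2000 + 7 days = Fri Feb 11 2000.
Fri Feb 11 2000 + 7 days = Fri Feb 18 2000.
Fri Feb 18 2000 + 7 days = Fri Feb 25 2000.

Fri Feb 11 2000, Fri Feb 18 2000, Fri Feb 25 2000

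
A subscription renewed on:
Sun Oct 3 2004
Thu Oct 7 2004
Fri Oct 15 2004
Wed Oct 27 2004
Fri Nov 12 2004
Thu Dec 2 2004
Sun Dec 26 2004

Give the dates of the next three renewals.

Sun Jan 23 2005, Thu Feb 24 2005, Fri Apr 1 2005

Gaps: 4, 8, 12, 16, 20, 24 days — each gap is 4 larger than the previous one.
Next gap: 28 days. Sun Dec 26 2004 + 28 days = Sun Jan 23 2005.
Next gap: 32 days. Sun Jan 23 2005 + 32 days = Thu Feb 24 2005.
Next gap: 36 days. Thu Feb 24 2005 + 36 days = Fri Apr 1 2005.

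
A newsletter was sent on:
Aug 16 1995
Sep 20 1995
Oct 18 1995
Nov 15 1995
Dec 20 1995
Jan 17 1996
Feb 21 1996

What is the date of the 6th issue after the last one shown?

Aug 21 1996

All dates are Wednesdays, 35, 28, 28, 35, 28, 35 days apart.
Specifically, the 3rd Wednesday of each month.
March 1996 — 3rd Wednesday is Mar 20 1996.
3rd Wednesday of April 1996: Apr 17 1996.
May 1996 — 3rd Wednesday is May 15 1996.
June 1996 — 3rd Wednesday is Jun 19 1996.
July 1996 — 3rd Wednesday is Jul 17 1996.
August 1996 — 3rd Wednesday is Aug 21 1996.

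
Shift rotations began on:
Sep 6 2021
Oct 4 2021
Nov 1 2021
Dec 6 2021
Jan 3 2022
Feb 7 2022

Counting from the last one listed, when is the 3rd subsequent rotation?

May 2 2022

All dates are Mondays, 28, 28, 35, 28, 35 days apart.
Specifically, the 1st Monday of each month.
1st Monday of March 2022: Mar 7 2022.
April 2022 — 1st Monday is Apr 4 2022.
1st Monday of May 2022: May 2 2022.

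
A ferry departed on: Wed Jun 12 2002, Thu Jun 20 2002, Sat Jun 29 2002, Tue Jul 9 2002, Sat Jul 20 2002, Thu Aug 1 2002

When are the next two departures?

Wed Aug 14 2002, Wed Aug 28 2002

Gaps: 8, 9, 10, 11, 12 days — each gap is 1 larger than the previous one.
Next gap: 13 days. Thu Aug 1 2002 + 13 days = Wed Aug 14 2002.
Next gap: 14 days. Wed Aug 14 2002 + 14 days = Wed Aug 28 2002.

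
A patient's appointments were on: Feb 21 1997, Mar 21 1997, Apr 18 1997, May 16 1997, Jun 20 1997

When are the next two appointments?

Jul 18 1997, Aug 15 1997

All dates are Fridays, 28, 28, 28, 35 days apart.
Specifically, the 3rd Friday of each month.
July 1997 — 3rd Friday is Jul 18 1997.
3rd Friday of August 1997: Aug 15 1997.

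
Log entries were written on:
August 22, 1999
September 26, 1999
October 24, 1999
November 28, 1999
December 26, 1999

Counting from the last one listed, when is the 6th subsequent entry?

Gaps: 35, 28, 35, 28 days — a mix of 28 and 35. Every date is a Sunday.
Each is the 4th Sunday of its month.
4th Sunday of January 2000: January 23, 2000.
February 2000 — 4th Sunday is February 27, 2000.
4th Sunday of March 2000: March 26, 2000.
4th Sunday of April 2000: April 23, 2000.
4th Sunday of May 2000: May 28, 2000.
June 2000 — 4th Sunday is June 25, 2000.

June 25, 2000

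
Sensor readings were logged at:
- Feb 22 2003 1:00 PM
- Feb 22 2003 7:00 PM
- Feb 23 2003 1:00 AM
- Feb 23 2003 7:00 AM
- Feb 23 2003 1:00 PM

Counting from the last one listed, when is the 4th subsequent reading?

Feb 24 2003 1:00 PM

Gaps: 6, 6, 6, 6 hours — each event is 6 hours after the previous one.
Feb 23 2003 1:00 PM + 6 h = Feb 23 2003 7:00 PM.
Feb 23 2003 7:00 PM + 6 h = Feb 24 2003 1:00 AM.
Feb 24 2003 1:00 AM + 6 h = Feb 24 2003 7:00 AM.
Feb 24 2003 7:00 AM + 6 h = Feb 24 2003 1:00 PM.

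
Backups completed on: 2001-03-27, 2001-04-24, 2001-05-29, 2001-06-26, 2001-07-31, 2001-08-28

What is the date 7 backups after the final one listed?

2002-03-26

All Tuesdays; the gaps (28, 35, 28, 35, 28) vary with month length.
This is the last Tuesday of each month.
September 2001 ends with Tuesday 2001-09-25.
October 2001 ends with Tuesday 2001-10-30.
Last Tuesday of November 2001: 2001-11-27.
December 2001 ends with Tuesday 2001-12-25.
January 2002 ends with Tuesday 2002-01-29.
February 2002 ends with Tuesday 2002-02-26.
March 2002 ends with Tuesday 2002-03-26.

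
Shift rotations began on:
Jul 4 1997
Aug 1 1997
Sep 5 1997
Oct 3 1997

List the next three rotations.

These are Fridays at 28- or 35-day spacing (28, 35, 28).
The pattern: 1st Friday of the month.
November 1997 — 1st Friday is Nov 7 1997.
1st Friday of December 1997: Dec 5 1997.
1st Friday of January 1998: Jan 2 1998.

Nov 7 1997, Dec 5 1997, Jan 2 1998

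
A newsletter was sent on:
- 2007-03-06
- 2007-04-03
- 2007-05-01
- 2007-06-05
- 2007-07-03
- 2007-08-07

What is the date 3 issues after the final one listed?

All dates are Tuesdays, 28, 28, 35, 28, 35 days apart.
Specifically, the 1st Tuesday of each month.
1st Tuesday of September 2007: 2007-09-04.
1st Tuesday of October 2007: 2007-10-02.
November 2007 — 1st Tuesday is 2007-11-06.

2007-11-06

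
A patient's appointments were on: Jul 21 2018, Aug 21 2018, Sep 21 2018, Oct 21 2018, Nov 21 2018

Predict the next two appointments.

The day-of-month is always 21 (31, 31, 30, 31 days between events).
So this recurs on the 21st of each month.
Next: December 2018 → Dec 21 2018.
Next: January 2019 → Jan 21 2019.

Dec 21 2018, Jan 21 2019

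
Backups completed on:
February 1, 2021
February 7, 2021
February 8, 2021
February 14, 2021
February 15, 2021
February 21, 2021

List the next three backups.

Every event lands on a Monday or Sunday (gaps cycle 6, 1, 6, 1, 6).
So the schedule is: every Monday and Sunday.
The following Monday is February 22, 2021.
Next Sunday: February 28, 2021.
The following Monday is March 1, 2021.

February 22, 2021; February 28, 2021; March 1, 2021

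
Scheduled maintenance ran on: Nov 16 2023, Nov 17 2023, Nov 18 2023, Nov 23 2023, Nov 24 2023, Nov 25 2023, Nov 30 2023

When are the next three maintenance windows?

Dec 1 2023, Dec 2 2023, Dec 7 2023

Every event lands on a Thursday or Friday or Saturday (gaps cycle 1, 1, 5, 1, 1, 5).
So the schedule is: every Thursday, Friday and Saturday.
The following Friday is Dec 1 2023.
The following Saturday is Dec 2 2023.
Next Thursday: Dec 7 2023.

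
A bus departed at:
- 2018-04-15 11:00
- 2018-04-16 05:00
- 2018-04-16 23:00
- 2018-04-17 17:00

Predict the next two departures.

2018-04-18 11:00, 2018-04-19 05:00

Spacing: 18, 18, 18 h — constant 18 h.
2018-04-17 17:00 + 18 h = 2018-04-18 11:00.
2018-04-18 11:00 + 18 h = 2018-04-19 05:00.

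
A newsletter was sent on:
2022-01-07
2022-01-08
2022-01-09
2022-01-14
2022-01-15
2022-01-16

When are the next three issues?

2022-01-21, 2022-01-22, 2022-01-23

The gap pattern 1, 1, 5, 1, 1 repeats every 3 events.
These are the Fridays, Saturdays and Sundays of each week.
The following Friday is 2022-01-21.
Next Saturday: 2022-01-22.
The following Sunday is 2022-01-23.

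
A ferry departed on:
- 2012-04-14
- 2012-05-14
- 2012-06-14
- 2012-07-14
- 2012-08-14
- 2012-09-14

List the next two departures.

2012-10-14, 2012-11-14

The day-of-month is always 14 (30, 31, 30, 31, 31 days between events).
So this recurs on the 14th of each month.
Next: October 2012 → 2012-10-14.
November 2012: 2012-11-14.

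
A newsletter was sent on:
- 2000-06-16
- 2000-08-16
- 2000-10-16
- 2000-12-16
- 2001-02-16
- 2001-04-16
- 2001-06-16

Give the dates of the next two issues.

2001-08-16, 2001-10-16

The day-of-month is always 16 (61, 61, 61, 62, 59, 61 days between events).
So this recurs on the 16th of every 2 months.
Next: August 2001 → 2001-08-16.
Next: October 2001 → 2001-10-16.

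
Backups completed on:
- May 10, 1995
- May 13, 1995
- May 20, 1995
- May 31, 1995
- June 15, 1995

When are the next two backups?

July 4, 1995; July 27, 1995

Gaps: 3, 7, 11, 15 days — each gap is 4 larger than the previous one.
Next gap: 19 days. June 15, 1995 + 19 days = July 4, 1995.
Next gap: 23 days. July 4, 1995 + 23 days = July 27, 1995.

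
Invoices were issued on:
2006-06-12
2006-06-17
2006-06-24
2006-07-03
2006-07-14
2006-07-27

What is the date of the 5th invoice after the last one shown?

The spacing grows by 2 each time: 5, 7, 9, 11, 13 days.
Next gap: 15 days. 2006-07-27 + 15 days = 2006-08-11.
Next gap: 17 days. 2006-08-11 + 17 days = 2006-08-28.
Next gap: 19 days. 2006-08-28 + 19 days = 2006-09-16.
Next gap: 21 days. 2006-09-16 + 21 days = 2006-10-07.
Next gap: 23 days. 2006-10-07 + 23 days = 2006-10-30.

2006-10-30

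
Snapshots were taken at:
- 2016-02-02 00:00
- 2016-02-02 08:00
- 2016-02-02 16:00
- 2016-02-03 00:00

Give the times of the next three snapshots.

The interval is a steady 8 hours (8, 8, 8).
2016-02-03 00:00 + 8 h = 2016-02-03 08:00.
2016-02-03 08:00 + 8 h = 2016-02-03 16:00.
2016-02-03 16:00 + 8 h = 2016-02-04 00:00.

2016-02-03 08:00, 2016-02-03 16:00, 2016-02-04 00:00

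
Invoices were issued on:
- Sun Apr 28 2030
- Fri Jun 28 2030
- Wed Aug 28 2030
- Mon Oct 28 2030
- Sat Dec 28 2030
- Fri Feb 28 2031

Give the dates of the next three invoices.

Mon Apr 28 2031, Sat Jun 28 2031, Thu Aug 28 2031

Gaps: 61, 61, 61, 61, 62 days — not constant. Every event is on the 28th of the month.
Pattern: the 28th of every 2 months.
Next: April 2031 → Mon Apr 28 2031.
June 2031: Sat Jun 28 2031.
August 2031: Thu Aug 28 2031.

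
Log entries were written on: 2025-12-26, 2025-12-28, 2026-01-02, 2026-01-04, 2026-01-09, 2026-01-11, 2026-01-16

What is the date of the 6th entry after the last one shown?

2026-02-06

Every event lands on a Friday or Sunday (gaps cycle 2, 5, 2, 5, 2, 5).
So the schedule is: every Friday and Sunday.
Next Sunday: 2026-01-18.
The following Friday is 2026-01-23.
The following Sunday is 2026-01-25.
The following Friday is 2026-01-30.
Next Sunday: 2026-02-01.
The following Friday is 2026-02-06.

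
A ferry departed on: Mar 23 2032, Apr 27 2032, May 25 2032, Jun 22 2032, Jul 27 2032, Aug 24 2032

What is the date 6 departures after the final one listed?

Feb 22 2033

These are Tuesdays at 28- or 35-day spacing (35, 28, 28, 35, 28).
The pattern: 4th Tuesday of the month.
4th Tuesday of September 2032: Sep 28 2032.
October 2032 — 4th Tuesday is Oct 26 2032.
November 2032 — 4th Tuesday is Nov 23 2032.
December 2032 — 4th Tuesday is Dec 28 2032.
4th Tuesday of January 2033: Jan 25 2033.
4th Tuesday of February 2033: Feb 22 2033.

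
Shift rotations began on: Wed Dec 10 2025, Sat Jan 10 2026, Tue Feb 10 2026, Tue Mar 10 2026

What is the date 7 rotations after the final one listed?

Sat Oct 10 2026

Each date is the 10th; the gaps (31, 31, 28) track the month lengths.
The rule is the 10th of each month.
Next: April 2026 → Fri Apr 10 2026.
Next: May 2026 → Sun May 10 2026.
June 2026: Wed Jun 10 2026.
July 2026: Fri Jul 10 2026.
August 2026: Mon Aug 10 2026.
September 2026: Thu Sep 10 2026.
October 2026: Sat Oct 10 2026.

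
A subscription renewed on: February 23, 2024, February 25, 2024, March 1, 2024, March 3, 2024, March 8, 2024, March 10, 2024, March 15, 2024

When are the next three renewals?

March 17, 2024; March 22, 2024; March 24, 2024

Every event lands on a Friday or Sunday (gaps cycle 2, 5, 2, 5, 2, 5).
So the schedule is: every Friday and Sunday.
The following Sunday is March 17, 2024.
The following Friday is March 22, 2024.
Next Sunday: March 24, 2024.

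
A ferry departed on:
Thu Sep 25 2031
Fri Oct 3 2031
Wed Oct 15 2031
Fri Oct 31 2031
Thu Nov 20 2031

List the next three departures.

Sun Dec 14 2031, Sun Jan 11 2032, Thu Feb 12 2032

Intervals are 8, 12, 16, 20 days — an arithmetic progression with common difference 4.
Next gap: 24 days. Thu Nov 20 2031 + 24 days = Sun Dec 14 2031.
Next gap: 28 days. Sun Dec 14 2031 + 28 days = Sun Jan 11 2032.
Next gap: 32 days. Sun Jan 11 2032 + 32 days = Thu Feb 12 2032.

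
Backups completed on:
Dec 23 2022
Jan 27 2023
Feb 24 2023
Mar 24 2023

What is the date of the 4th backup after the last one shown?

All dates are Fridays, 35, 28, 28 days apart.
Specifically, the 4th Friday of each month.
4th Friday of April 2023: Apr 28 2023.
May 2023 — 4th Friday is May 26 2023.
4th Friday of June 2023: Jun 23 2023.
July 2023 — 4th Friday is Jul 28 2023.

Jul 28 2023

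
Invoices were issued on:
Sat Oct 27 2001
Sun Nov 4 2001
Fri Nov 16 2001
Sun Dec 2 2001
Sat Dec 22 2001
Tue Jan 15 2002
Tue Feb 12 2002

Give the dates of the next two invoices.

The spacing grows by 4 each time: 8, 12, 16, 20, 24, 28 days.
Next gap: 32 days. Tue Feb 12 2002 + 32 days = Sat Mar 16 2002.
Next gap: 36 days. Sat Mar 16 2002 + 36 days = Sun Apr 21 2002.

Sat Mar 16 2002, Sun Apr 21 2002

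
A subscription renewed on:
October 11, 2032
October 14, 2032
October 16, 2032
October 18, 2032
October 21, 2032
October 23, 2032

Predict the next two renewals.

The gap pattern 3, 2, 2, 3, 2 repeats every 3 events.
These are the Mondays, Thursdays and Saturdays of each week.
The following Monday is October 25, 2032.
Next Thursday: October 28, 2032.

October 25, 2032; October 28, 2032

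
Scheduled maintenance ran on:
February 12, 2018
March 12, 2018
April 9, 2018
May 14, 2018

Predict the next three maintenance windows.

Gaps: 28, 28, 35 days — a mix of 28 and 35. Every date is a Monday.
Each is the 2nd Monday of its month.
June 2018 — 2nd Monday is June 11, 2018.
2nd Monday of July 2018: July 9, 2018.
August 2018 — 2nd Monday is August 13, 2018.

June 11, 2018; July 9, 2018; August 13, 2018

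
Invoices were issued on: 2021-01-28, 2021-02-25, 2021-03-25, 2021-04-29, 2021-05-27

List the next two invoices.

2021-06-24, 2021-07-29

These are Thursdays with 28, 28, 35, 28-day gaps.
Each is the final Thursday of its month — 2021-04-29 is past the 28th, so '4th Thursday' doesn't fit.
Last Thursday of June 2021: 2021-06-24.
Last Thursday of July 2021: 2021-07-29.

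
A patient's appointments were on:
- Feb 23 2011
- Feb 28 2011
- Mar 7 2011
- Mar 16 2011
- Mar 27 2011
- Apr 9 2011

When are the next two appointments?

Gaps: 5, 7, 9, 11, 13 days — each gap is 2 larger than the previous one.
Next gap: 15 days. Apr 9 2011 + 15 days = Apr 24 2011.
Next gap: 17 days. Apr 24 2011 + 17 days = May 11 2011.

Apr 24 2011, May 11 2011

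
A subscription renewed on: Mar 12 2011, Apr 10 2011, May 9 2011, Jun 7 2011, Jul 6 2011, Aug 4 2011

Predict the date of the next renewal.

Sep 2 2011

The spacing is 29, 29, 29, 29, 29 days — always 29 days.
Aug 4 2011 + 29 days = Sep 2 2011.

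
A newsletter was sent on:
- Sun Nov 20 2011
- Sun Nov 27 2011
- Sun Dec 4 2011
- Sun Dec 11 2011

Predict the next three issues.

Sun Dec 18 2011, Sun Dec 25 2011, Sun Jan 1 2012

Every event comes 7 days after the last (7, 7, 7).
Sun Dec 11 2011 + 7 days = Sun Dec 18 2011.
Sun Dec 18 2011 + 7 days = Sun Dec 25 2011.
Sun Dec 25 2011 + 7 days = Sun Jan 1 2012.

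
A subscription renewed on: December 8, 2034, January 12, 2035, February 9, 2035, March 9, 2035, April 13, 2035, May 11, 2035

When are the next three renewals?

All dates are Fridays, 35, 28, 28, 35, 28 days apart.
Specifically, the 2nd Friday of each month.
2nd Friday of June 2035: June 8, 2035.
2nd Friday of July 2035: July 13, 2035.
August 2035 — 2nd Friday is August 10, 2035.

June 8, 2035; July 13, 2035; August 10, 2035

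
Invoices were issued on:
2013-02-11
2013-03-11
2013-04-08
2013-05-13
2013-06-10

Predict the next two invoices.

These are Mondays at 28- or 35-day spacing (28, 28, 35, 28).
The pattern: 2nd Monday of the month.
July 2013 — 2nd Monday is 2013-07-08.
2nd Monday of August 2013: 2013-08-12.

2013-07-08, 2013-08-12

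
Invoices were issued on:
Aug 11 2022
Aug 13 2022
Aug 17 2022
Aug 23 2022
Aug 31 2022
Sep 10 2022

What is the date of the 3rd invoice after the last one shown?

Oct 22 2022

Gaps: 2, 4, 6, 8, 10 days — each gap is 2 larger than the previous one.
Next gap: 12 days. Sep 10 2022 + 12 days = Sep 22 2022.
Next gap: 14 days. Sep 22 2022 + 14 days = Oct 6 2022.
Next gap: 16 days. Oct 6 2022 + 16 days = Oct 22 2022.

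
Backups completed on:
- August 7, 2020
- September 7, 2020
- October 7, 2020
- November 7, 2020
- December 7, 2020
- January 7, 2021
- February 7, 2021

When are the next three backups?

The day-of-month is always 7 (31, 30, 31, 30, 31, 31 days between events).
So this recurs on the 7th of each month.
March 2021: March 7, 2021.
Next: April 2021 → April 7, 2021.
May 2021: May 7, 2021.

March 7, 2021; April 7, 2021; May 7, 2021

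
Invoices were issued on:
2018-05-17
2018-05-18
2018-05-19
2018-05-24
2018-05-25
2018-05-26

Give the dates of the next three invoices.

2018-05-31, 2018-06-01, 2018-06-02

Gaps: 1, 1, 5, 1, 1 days — not constant, but cyclic with period 3.
The events fall on every Thursday, Friday and Saturday.
The following Thursday is 2018-05-31.
Next Friday: 2018-06-01.
The following Saturday is 2018-06-02.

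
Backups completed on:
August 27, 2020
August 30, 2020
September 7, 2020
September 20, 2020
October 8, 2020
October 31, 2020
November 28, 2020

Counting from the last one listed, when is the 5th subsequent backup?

July 1, 2021

Gaps: 3, 8, 13, 18, 23, 28 days — each gap is 5 larger than the previous one.
Next gap: 33 days. November 28, 2020 + 33 days = December 31, 2020.
Next gap: 38 days. December 31, 2020 + 38 days = February 7, 2021.
Next gap: 43 days. February 7, 2021 + 43 days = March 22, 2021.
Next gap: 48 days. March 22, 2021 + 48 days = May 9, 2021.
Next gap: 53 days. May 9, 2021 + 53 days = July 1, 2021.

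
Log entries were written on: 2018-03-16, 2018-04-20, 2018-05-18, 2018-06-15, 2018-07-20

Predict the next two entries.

2018-08-17, 2018-09-21

These are Fridays at 28- or 35-day spacing (35, 28, 28, 35).
The pattern: 3rd Friday of the month.
3rd Friday of August 2018: 2018-08-17.
3rd Friday of September 2018: 2018-09-21.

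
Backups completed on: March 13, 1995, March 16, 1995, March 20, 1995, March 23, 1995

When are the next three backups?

March 27, 1995; March 30, 1995; April 3, 1995

The gap pattern 3, 4, 3 repeats every 2 events.
These are the Mondays and Thursdays of each week.
Next Monday: March 27, 1995.
Next Thursday: March 30, 1995.
Next Monday: April 3, 1995.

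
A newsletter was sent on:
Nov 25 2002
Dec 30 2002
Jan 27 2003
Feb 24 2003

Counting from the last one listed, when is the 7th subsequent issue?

These are Mondays with 35, 28, 28-day gaps.
Each is the final Monday of its month — Dec 30 2002 is past the 28th, so '4th Monday' doesn't fit.
Last Monday of March 2003: Mar 31 2003.
Last Monday of April 2003: Apr 28 2003.
Last Monday of May 2003: May 26 2003.
June 2003 ends with Monday Jun 30 2003.
Last Monday of July 2003: Jul 28 2003.
August 2003 ends with Monday Aug 25 2003.
September 2003 ends with Monday Sep 29 2003.

Sep 29 2003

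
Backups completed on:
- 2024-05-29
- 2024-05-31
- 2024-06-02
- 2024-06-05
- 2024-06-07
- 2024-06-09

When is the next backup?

Gaps: 2, 2, 3, 2, 2 days — not constant, but cyclic with period 3.
The events fall on every Wednesday, Friday and Sunday.
The following Wednesday is 2024-06-12.

2024-06-12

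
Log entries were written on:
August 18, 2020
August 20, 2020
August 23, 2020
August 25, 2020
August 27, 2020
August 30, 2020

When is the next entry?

September 1, 2020

Gaps: 2, 3, 2, 2, 3 days — not constant, but cyclic with period 3.
The events fall on every Tuesday, Thursday and Sunday.
Next Tuesday: September 1, 2020.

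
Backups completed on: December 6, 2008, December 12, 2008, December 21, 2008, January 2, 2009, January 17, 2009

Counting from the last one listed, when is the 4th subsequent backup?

Intervals are 6, 9, 12, 15 days — an arithmetic progression with common difference 3.
Next gap: 18 days. January 17, 2009 + 18 days = February 4, 2009.
Next gap: 21 days. February 4, 2009 + 21 days = February 25, 2009.
Next gap: 24 days. February 25, 2009 + 24 days = March 21, 2009.
Next gap: 27 days. March 21, 2009 + 27 days = April 17, 2009.

April 17, 2009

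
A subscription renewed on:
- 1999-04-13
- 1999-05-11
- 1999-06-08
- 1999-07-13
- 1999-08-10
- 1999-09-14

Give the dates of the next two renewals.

1999-10-12, 1999-11-09

These are Tuesdays at 28- or 35-day spacing (28, 28, 35, 28, 35).
The pattern: 2nd Tuesday of the month.
October 1999 — 2nd Tuesday is 1999-10-12.
November 1999 — 2nd Tuesday is 1999-11-09.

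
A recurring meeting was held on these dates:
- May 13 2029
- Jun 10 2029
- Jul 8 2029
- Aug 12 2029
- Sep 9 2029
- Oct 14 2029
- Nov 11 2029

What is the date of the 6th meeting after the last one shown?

May 12 2030

All dates are Sundays, 28, 28, 35, 28, 35, 28 days apart.
Specifically, the 2nd Sunday of each month.
2nd Sunday of December 2029: Dec 9 2029.
January 2030 — 2nd Sunday is Jan 13 2030.
2nd Sunday of February 2030: Feb 10 2030.
March 2030 — 2nd Sunday is Mar 10 2030.
April 2030 — 2nd Sunday is Apr 14 2030.
2nd Sunday of May 2030: May 12 2030.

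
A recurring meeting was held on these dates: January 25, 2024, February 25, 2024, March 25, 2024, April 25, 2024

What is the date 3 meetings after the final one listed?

Each date is the 25th; the gaps (31, 29, 31) track the month lengths.
The rule is the 25th of each month.
Next: May 2024 → May 25, 2024.
June 2024: June 25, 2024.
July 2024: July 25, 2024.

July 25, 2024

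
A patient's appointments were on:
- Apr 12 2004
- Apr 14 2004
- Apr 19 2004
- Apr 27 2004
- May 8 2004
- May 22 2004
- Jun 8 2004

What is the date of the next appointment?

Jun 28 2004

Gaps: 2, 5, 8, 11, 14, 17 days — each gap is 3 larger than the previous one.
Next gap: 20 days. Jun 8 2004 + 20 days = Jun 28 2004.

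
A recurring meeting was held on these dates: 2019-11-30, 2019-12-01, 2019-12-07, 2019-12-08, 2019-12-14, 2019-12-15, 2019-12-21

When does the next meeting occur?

Every event lands on a Saturday or Sunday (gaps cycle 1, 6, 1, 6, 1, 6).
So the schedule is: every Saturday and Sunday.
The following Sunday is 2019-12-22.

2019-12-22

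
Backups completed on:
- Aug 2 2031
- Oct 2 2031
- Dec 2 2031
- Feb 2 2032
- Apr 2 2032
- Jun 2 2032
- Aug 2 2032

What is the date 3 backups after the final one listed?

Feb 2 2033

Gaps: 61, 61, 62, 60, 61, 61 days — not constant. Every event is on the 2nd of the month.
Pattern: the 2nd of every 2 months.
Next: October 2032 → Oct 2 2032.
December 2032: Dec 2 2032.
Next: February 2033 → Feb 2 2033.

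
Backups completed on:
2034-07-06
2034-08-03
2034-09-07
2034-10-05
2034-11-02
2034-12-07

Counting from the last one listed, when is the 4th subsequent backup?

All dates are Thursdays, 28, 35, 28, 28, 35 days apart.
Specifically, the 1st Thursday of each month.
1st Thursday of January 2035: 2035-01-04.
February 2035 — 1st Thursday is 2035-02-01.
March 2035 — 1st Thursday is 2035-03-01.
April 2035 — 1st Thursday is 2035-04-05.

2035-04-05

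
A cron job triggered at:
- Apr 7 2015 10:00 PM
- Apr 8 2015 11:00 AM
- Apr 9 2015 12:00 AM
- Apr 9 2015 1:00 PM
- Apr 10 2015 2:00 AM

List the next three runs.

Spacing: 13, 13, 13, 13 h — constant 13 h.
Apr 10 2015 2:00 AM + 13 h = Apr 10 2015 3:00 PM.
Apr 10 2015 3:00 PM + 13 h = Apr 11 2015 4:00 AM.
Apr 11 2015 4:00 AM + 13 h = Apr 11 2015 5:00 PM.

Apr 10 2015 3:00 PM, Apr 11 2015 4:00 AM, Apr 11 2015 5:00 PM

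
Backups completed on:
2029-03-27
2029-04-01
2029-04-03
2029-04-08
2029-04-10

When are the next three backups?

2029-04-15, 2029-04-17, 2029-04-22

Every event lands on a Tuesday or Sunday (gaps cycle 5, 2, 5, 2).
So the schedule is: every Tuesday and Sunday.
Next Sunday: 2029-04-15.
The following Tuesday is 2029-04-17.
Next Sunday: 2029-04-22.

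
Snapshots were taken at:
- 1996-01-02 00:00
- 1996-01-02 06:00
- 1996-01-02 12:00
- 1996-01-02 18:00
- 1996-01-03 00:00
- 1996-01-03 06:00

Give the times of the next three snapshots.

The interval is a steady 6 hours (6, 6, 6, 6, 6).
1996-01-03 06:00 + 6 h = 1996-01-03 12:00.
1996-01-03 12:00 + 6 h = 1996-01-03 18:00.
1996-01-03 18:00 + 6 h = 1996-01-04 00:00.

1996-01-03 12:00, 1996-01-03 18:00, 1996-01-04 00:00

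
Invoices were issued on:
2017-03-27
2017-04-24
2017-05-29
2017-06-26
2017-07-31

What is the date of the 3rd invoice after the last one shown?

2017-10-30

Every date is a Monday; gaps 28, 35, 28, 35 days.
Each is the last Monday of its month (at least one falls on the 29th or later, ruling out '4th Monday').
August 2017 ends with Monday 2017-08-28.
September 2017 ends with Monday 2017-09-25.
Last Monday of October 2017: 2017-10-30.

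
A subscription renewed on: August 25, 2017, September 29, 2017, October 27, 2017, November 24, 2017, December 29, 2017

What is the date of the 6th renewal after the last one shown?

June 29, 2018

All Fridays; the gaps (35, 28, 28, 35) vary with month length.
This is the last Friday of each month.
Last Friday of January 2018: January 26, 2018.
February 2018 ends with Friday February 23, 2018.
March 2018 ends with Friday March 30, 2018.
April 2018 ends with Friday April 27, 2018.
Last Friday of May 2018: May 25, 2018.
June 2018 ends with Friday June 29, 2018.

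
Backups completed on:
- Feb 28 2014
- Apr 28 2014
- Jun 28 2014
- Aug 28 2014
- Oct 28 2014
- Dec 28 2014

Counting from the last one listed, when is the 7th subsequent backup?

Feb 28 2016

The day-of-month is always 28 (59, 61, 61, 61, 61 days between events).
So this recurs on the 28th of every 2 months.
Next: February 2015 → Feb 28 2015.
April 2015: Apr 28 2015.
Next: June 2015 → Jun 28 2015.
Next: August 2015 → Aug 28 2015.
October 2015: Oct 28 2015.
Next: December 2015 → Dec 28 2015.
Next: February 2016 → Feb 28 2016.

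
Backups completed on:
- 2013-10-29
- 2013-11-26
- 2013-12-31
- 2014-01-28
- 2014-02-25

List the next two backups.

2014-03-25, 2014-04-29

All Tuesdays; the gaps (28, 35, 28, 28) vary with month length.
This is the last Tuesday of each month.
March 2014 ends with Tuesday 2014-03-25.
Last Tuesday of April 2014: 2014-04-29.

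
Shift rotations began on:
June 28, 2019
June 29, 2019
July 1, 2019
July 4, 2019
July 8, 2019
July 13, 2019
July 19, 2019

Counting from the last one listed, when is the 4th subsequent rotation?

Intervals are 1, 2, 3, 4, 5, 6 days — an arithmetic progression with common difference 1.
Next gap: 7 days. July 19, 2019 + 7 days = July 26, 2019.
Next gap: 8 days. July 26, 2019 + 8 days = August 3, 2019.
Next gap: 9 days. August 3, 2019 + 9 days = August 12, 2019.
Next gap: 10 days. August 12, 2019 + 10 days = August 22, 2019.

August 22, 2019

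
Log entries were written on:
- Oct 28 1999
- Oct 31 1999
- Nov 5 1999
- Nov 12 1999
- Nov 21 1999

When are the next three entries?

Gaps: 3, 5, 7, 9 days — each gap is 2 larger than the previous one.
Next gap: 11 days. Nov 21 1999 + 11 days = Dec 2 1999.
Next gap: 13 days. Dec 2 1999 + 13 days = Dec 15 1999.
Next gap: 15 days. Dec 15 1999 + 15 days = Dec 30 1999.

Dec 2 1999, Dec 15 1999, Dec 30 1999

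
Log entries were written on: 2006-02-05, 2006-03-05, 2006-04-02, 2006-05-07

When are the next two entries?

These are Sundays at 28- or 35-day spacing (28, 28, 35).
The pattern: 1st Sunday of the month.
June 2006 — 1st Sunday is 2006-06-04.
July 2006 — 1st Sunday is 2006-07-02.

2006-06-04, 2006-07-02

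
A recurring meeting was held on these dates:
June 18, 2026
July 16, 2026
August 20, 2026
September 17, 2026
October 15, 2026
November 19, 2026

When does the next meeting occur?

December 17, 2026

These are Thursdays at 28- or 35-day spacing (28, 35, 28, 28, 35).
The pattern: 3rd Thursday of the month.
3rd Thursday of December 2026: December 17, 2026.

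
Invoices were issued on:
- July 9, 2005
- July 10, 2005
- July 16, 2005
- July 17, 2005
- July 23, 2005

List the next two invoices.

July 24, 2005; July 30, 2005

Gaps: 1, 6, 1, 6 days — not constant, but cyclic with period 2.
The events fall on every Saturday and Sunday.
The following Sunday is July 24, 2005.
Next Saturday: July 30, 2005.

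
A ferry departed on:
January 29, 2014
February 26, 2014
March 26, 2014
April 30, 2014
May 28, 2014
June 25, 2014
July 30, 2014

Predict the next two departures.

August 27, 2014; September 24, 2014

These are Wednesdays with 28, 28, 35, 28, 28, 35-day gaps.
Each is the final Wednesday of its month — January 29, 2014 is past the 28th, so '4th Wednesday' doesn't fit.
August 2014 ends with Wednesday August 27, 2014.
Last Wednesday of September 2014: September 24, 2014.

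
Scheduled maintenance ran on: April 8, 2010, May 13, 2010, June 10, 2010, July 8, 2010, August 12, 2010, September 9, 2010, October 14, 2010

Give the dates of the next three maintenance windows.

November 11, 2010; December 9, 2010; January 13, 2011

Gaps: 35, 28, 28, 35, 28, 35 days — a mix of 28 and 35. Every date is a Thursday.
Each is the 2nd Thursday of its month.
November 2010 — 2nd Thursday is November 11, 2010.
December 2010 — 2nd Thursday is December 9, 2010.
2nd Thursday of January 2011: January 13, 2011.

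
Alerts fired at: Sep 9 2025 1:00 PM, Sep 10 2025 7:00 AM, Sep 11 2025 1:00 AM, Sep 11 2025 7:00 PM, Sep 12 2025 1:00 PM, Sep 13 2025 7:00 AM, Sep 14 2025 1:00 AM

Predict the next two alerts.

Sep 14 2025 7:00 PM, Sep 15 2025 1:00 PM

The interval is a steady 18 hours (18, 18, 18, 18, 18, 18).
Sep 14 2025 1:00 AM + 18 h = Sep 14 2025 7:00 PM.
Sep 14 2025 7:00 PM + 18 h = Sep 15 2025 1:00 PM.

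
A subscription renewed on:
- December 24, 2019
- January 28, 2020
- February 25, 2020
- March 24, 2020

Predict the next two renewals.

April 28, 2020; May 26, 2020

All dates are Tuesdays, 35, 28, 28 days apart.
Specifically, the 4th Tuesday of each month.
4th Tuesday of April 2020: April 28, 2020.
May 2020 — 4th Tuesday is May 26, 2020.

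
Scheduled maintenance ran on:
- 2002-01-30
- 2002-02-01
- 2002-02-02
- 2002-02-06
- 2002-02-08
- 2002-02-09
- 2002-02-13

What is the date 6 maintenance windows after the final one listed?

Every event lands on a Wednesday or Friday or Saturday (gaps cycle 2, 1, 4, 2, 1, 4).
So the schedule is: every Wednesday, Friday and Saturday.
The following Friday is 2002-02-15.
Next Saturday: 2002-02-16.
The following Wednesday is 2002-02-20.
The following Friday is 2002-02-22.
Next Saturday: 2002-02-23.
Next Wednesday: 2002-02-27.

2002-02-27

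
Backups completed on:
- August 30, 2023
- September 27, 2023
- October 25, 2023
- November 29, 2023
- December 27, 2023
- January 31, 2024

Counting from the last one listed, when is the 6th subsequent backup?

July 31, 2024

These are Wednesdays with 28, 28, 35, 28, 35-day gaps.
Each is the final Wednesday of its month — August 30, 2023 is past the 28th, so '4th Wednesday' doesn't fit.
February 2024 ends with Wednesday February 28, 2024.
March 2024 ends with Wednesday March 27, 2024.
April 2024 ends with Wednesday April 24, 2024.
May 2024 ends with Wednesday May 29, 2024.
June 2024 ends with Wednesday June 26, 2024.
Last Wednesday of July 2024: July 31, 2024.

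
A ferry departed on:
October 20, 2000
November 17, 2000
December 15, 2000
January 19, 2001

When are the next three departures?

Gaps: 28, 28, 35 days — a mix of 28 and 35. Every date is a Friday.
Each is the 3rd Friday of its month.
3rd Friday of February 2001: February 16, 2001.
3rd Friday of March 2001: March 16, 2001.
April 2001 — 3rd Friday is April 20, 2001.

February 16, 2001; March 16, 2001; April 20, 2001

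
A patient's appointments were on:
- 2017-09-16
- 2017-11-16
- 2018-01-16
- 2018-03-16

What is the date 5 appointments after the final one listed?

Each date is the 16th; the gaps (61, 61, 59) track the month lengths.
The rule is the 16th of every 2 months.
Next: May 2018 → 2018-05-16.
Next: July 2018 → 2018-07-16.
Next: September 2018 → 2018-09-16.
Next: November 2018 → 2018-11-16.
January 2019: 2019-01-16.

2019-01-16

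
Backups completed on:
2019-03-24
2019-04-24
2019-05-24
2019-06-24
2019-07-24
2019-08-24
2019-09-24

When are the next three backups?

2019-10-24, 2019-11-24, 2019-12-24

Each date is the 24th; the gaps (31, 30, 31, 30, 31, 31) track the month lengths.
The rule is the 24th of each month.
Next: October 2019 → 2019-10-24.
November 2019: 2019-11-24.
Next: December 2019 → 2019-12-24.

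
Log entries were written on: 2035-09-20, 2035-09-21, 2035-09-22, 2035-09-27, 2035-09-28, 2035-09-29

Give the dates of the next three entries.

2035-10-04, 2035-10-05, 2035-10-06

Every event lands on a Thursday or Friday or Saturday (gaps cycle 1, 1, 5, 1, 1).
So the schedule is: every Thursday, Friday and Saturday.
Next Thursday: 2035-10-04.
Next Friday: 2035-10-05.
Next Saturday: 2035-10-06.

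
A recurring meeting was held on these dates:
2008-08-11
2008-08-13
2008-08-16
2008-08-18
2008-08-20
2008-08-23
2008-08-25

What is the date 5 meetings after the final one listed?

2008-09-06

Gaps: 2, 3, 2, 2, 3, 2 days — not constant, but cyclic with period 3.
The events fall on every Monday, Wednesday and Saturday.
Next Wednesday: 2008-08-27.
The following Saturday is 2008-08-30.
The following Monday is 2008-09-01.
Next Wednesday: 2008-09-03.
Next Saturday: 2008-09-06.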